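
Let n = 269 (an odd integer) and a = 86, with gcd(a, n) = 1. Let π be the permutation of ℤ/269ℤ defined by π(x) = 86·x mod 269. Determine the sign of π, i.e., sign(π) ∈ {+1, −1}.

-1

Trace 162: π^k(162) = [162, 213, 26, 84, 230, 143, 193] for k=0..6.
Decompose π into cycles: lengths [268, 1] (2 cycles, including the fixed point 0).
sign(π) = (−1)^{n − #cycles} = (−1)^{269−2} = (−1)^267 = -1.
The Jacobi symbol (86|269) = -1 (Zolotarev) agrees.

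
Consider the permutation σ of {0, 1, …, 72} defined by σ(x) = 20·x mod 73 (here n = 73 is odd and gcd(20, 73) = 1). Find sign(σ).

-1

Trace 6: π^k(6) = [6, 47, 64, 39, 50, 51, 71] for k=0..6.
Cycle lengths of π_20 on ℤ/73ℤ: [72, 1]; 2 cycles in total.
2 cycles on 73: each ℓ→(−1)^(ℓ−1), product (−1)^71 = -1.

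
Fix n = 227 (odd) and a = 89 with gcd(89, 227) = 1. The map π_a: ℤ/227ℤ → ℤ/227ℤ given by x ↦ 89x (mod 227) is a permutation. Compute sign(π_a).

+1

Orbit of 161 under x↦89x: [161, 28, 222, 9, 120, 11, 71]… (length divides ord_227(89)).
π_89 has 3 disjoint cycles with lengths [113, 113, 1] on {0,…,226}.
227 − 3 = 224 transpositions; sign(π) = (−1)^224 = +1.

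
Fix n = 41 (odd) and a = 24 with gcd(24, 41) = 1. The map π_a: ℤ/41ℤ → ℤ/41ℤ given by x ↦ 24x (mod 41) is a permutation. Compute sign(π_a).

Orbit of 1 under x↦24x: [1, 24, 2, 7, 4, 14, 8]… (length divides ord_41(24)).
π_24 has 2 disjoint cycles with lengths [40, 1] on {0,…,40}.
Σ(ℓ_i−1) = 41−2 = 39; sign = (−1)^39 = -1.
Via Zolotarev, sign(π_{24}) = (24|41) = -1.

-1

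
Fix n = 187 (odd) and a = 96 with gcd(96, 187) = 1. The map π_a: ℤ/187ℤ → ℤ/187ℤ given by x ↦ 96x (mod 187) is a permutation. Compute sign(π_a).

Orbit of 1 under x↦96x: [1, 96, 53, 39, 4, 10, 25]… (length divides ord_187(96)).
Cycle lengths of π_96 on ℤ/187ℤ: [80, 80, 16, 10, 1]; 5 cycles in total.
With 5 cycles on 187 points, sign = (−1)^{187−5} = +1.
The Jacobi symbol (96|187) = +1 (Zolotarev) agrees.

+1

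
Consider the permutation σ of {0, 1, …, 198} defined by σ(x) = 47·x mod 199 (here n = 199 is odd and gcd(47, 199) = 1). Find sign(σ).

+1

Start at x=29: 29 → 169 → 182 → 196 → 58 → 139 → 165 → … (one orbit).
Decompose π into cycles: lengths [99, 99, 1] (3 cycles, including the fixed point 0).
sign(π) = (−1)^{n − #cycles} = (−1)^{199−3} = (−1)^196 = +1.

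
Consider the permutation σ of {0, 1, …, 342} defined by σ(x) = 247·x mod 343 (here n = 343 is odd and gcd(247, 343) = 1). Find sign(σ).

+1

Orbit of 242 under x↦247x: [242, 92, 86, 319, 246, 51, 249]… (length divides ord_343(247)).
Cycle lengths of π_247 on ℤ/343ℤ: [147, 147, 21, 21, 3, 3, 1]; 7 cycles in total.
7 cycles on 343: each ℓ→(−1)^(ℓ−1), product (−1)^336 = +1.
(247|343)_J = +1 (Zolotarev's lemma cross-check).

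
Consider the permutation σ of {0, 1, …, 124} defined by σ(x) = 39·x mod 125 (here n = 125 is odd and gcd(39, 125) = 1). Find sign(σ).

+1

Start at x=104: 104 → 56 → 59 → 51 → 114 → 71 → 19 → … (one orbit).
π_39 has 7 disjoint cycles with lengths [50, 50, 10, 10, 2, 2, 1] on {0,…,124}.
With 7 cycles on 125 points, sign = (−1)^{125−7} = +1.
Via Zolotarev, sign(π_{39}) = (39|125) = +1.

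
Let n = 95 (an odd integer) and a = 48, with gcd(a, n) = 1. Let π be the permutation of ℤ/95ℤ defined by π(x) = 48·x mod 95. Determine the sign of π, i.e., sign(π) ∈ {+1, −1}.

+1

Orbit of 61 under x↦48x: [61, 78, 39, 67, 81, 88, 44]… (length divides ord_95(48)).
The orbit structure of x ↦ 48x mod 95: 5 orbits of sizes [36, 36, 18, 4, 1].
sign(π) = (−1)^{n − #cycles} = (−1)^{95−5} = (−1)^90 = +1.
(48|95)_J = +1 (Zolotarev's lemma cross-check).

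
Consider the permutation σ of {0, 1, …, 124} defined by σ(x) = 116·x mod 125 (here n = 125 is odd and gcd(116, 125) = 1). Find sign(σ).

+1

Orbit of 56 under x↦116x: [56, 121, 36, 51, 41, 6, 71]… (length divides ord_125(116)).
13 cycles of lengths [25, 25, 25, 25, 5, 5, 5, 5, 1, 1, 1, 1, 1].
125 − 13 = 112 transpositions; sign(π) = (−1)^112 = +1.
Zolotarev: (116|125) = +1, matching the cycle-count sign.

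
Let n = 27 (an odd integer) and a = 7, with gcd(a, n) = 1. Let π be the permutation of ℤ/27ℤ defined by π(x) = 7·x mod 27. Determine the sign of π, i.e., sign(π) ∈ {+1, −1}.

+1

Orbit of 25 under x↦7x: [25, 13, 10, 16, 4, 1, 7]… (length divides ord_27(7)).
π_7 has 7 disjoint cycles with lengths [9, 9, 3, 3, 1, 1, 1] on {0,…,26}.
27 − 7 = 20 transpositions; sign(π) = (−1)^20 = +1.
Zolotarev: (7|27) = +1, matching the cycle-count sign.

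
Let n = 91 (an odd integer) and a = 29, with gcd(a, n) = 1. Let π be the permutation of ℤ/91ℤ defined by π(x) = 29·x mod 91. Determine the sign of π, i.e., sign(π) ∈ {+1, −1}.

Orbit of 1 under x↦29x: [1, 29, 22]… (length divides ord_91(29)).
Cycle type of π: 3×28 + 1×7; total 35 cycles.
With 35 cycles on 91 points, sign = (−1)^{91−35} = +1.

+1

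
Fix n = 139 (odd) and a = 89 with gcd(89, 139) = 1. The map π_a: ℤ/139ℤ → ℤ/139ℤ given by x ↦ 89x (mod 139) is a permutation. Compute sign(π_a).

Start at x=44: 44 → 24 → 51 → 91 → 37 → 96 → 65 → … (one orbit).
3 cycles of lengths [69, 69, 1].
sign(π) = (−1)^{n − #cycles} = (−1)^{139−3} = (−1)^136 = +1.
The Jacobi symbol (89|139) = +1 (Zolotarev) agrees.

+1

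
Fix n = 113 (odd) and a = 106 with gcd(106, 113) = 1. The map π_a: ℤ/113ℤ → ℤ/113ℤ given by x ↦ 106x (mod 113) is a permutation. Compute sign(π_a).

+1

Trace 109: π^k(109) = [109, 28, 30, 16, 1, 106, 49] for k=0..6.
Cycle type of π: 7×16 + 1; total 17 cycles.
n − c = 113 − 17 = 96; sign = (−1)^96 = +1.
Via Zolotarev, sign(π_{106}) = (106|113) = +1.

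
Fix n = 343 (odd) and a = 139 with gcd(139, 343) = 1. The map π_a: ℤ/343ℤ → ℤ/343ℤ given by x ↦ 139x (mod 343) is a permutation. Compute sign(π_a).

Trace 316: π^k(316) = [316, 20, 36, 202, 295, 188, 64] for k=0..6.
The orbit structure of x ↦ 139x mod 343: 10 orbits of sizes [98, 98, 98, 14, 14, 14, 2, 2, 2, 1].
Σ(ℓ_i−1) = 343−10 = 333; sign = (−1)^333 = -1.
(139|343)_J = -1 (Zolotarev's lemma cross-check).

-1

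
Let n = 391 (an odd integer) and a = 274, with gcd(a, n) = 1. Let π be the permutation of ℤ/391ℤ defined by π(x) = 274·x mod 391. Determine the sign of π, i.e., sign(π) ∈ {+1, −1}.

Orbit of 47 under x↦274x: [47, 366, 188, 291, 361, 382, 271]… (length divides ord_391(274)).
The orbit structure of x ↦ 274x mod 391: 8 orbits of sizes [88, 88, 88, 88, 22, 8, 8, 1].
n − c = 391 − 8 = 383; sign = (−1)^383 = -1.
(274|391)_J = -1 (Zolotarev's lemma cross-check).

-1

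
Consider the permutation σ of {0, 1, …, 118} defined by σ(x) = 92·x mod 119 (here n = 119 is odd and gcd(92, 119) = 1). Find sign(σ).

-1

Trace 57: π^k(57) = [57, 8, 22, 1, 92, 15, 71] for k=0..6.
π_92 has 14 disjoint cycles with lengths [16, 16, 16, 16, 16, 16, 16, 1, 1, 1, 1, 1, 1, 1] on {0,…,118}.
sign(π) = (−1)^{n − #cycles} = (−1)^{119−14} = (−1)^105 = -1.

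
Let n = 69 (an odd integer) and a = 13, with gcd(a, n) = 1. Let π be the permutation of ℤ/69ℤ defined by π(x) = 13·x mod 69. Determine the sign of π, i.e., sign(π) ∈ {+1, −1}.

Trace 58: π^k(58) = [58, 64, 4, 52, 55, 25, 49] for k=0..6.
The orbit structure of x ↦ 13x mod 69: 9 orbits of sizes [11, 11, 11, 11, 11, 11, 1, 1, 1].
Σ(ℓ_i−1) = 69−9 = 60; sign = (−1)^60 = +1.
(13|69)_J = +1 (Zolotarev's lemma cross-check).

+1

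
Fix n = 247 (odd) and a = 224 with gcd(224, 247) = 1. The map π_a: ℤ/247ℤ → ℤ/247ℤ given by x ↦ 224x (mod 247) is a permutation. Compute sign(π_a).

Trace 42: π^k(42) = [42, 22, 235, 29, 74, 27, 120] for k=0..6.
18 cycles of lengths [18, 18, 18, 18, 18, 18, 18, 18, 18, 18, 18, 18, 18, 3, 3, 3, 3, 1].
sign(π) = (−1)^{n − #cycles} = (−1)^{247−18} = (−1)^229 = -1.

-1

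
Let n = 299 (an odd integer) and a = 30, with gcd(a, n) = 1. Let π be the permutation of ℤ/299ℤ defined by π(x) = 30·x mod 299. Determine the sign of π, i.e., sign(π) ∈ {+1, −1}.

Orbit of 100 under x↦30x: [100, 10, 1, 30, 3, 90, 9]… (length divides ord_299(30)).
Decompose π into cycles: lengths [66, 66, 66, 66, 22, 6, 6, 1] (8 cycles, including the fixed point 0).
n − c = 299 − 8 = 291; sign = (−1)^291 = -1.
Via Zolotarev, sign(π_{30}) = (30|299) = -1.

-1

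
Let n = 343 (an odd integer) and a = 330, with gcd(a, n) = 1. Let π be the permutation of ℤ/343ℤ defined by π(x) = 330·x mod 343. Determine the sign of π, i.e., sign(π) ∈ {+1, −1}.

+1

Trace 204: π^k(204) = [204, 92, 176, 113, 246, 232, 71] for k=0..6.
Cycle type of π: 49×6 + 7×6 + 1×7; total 19 cycles.
sign(π) = (−1)^{n − #cycles} = (−1)^{343−19} = (−1)^324 = +1.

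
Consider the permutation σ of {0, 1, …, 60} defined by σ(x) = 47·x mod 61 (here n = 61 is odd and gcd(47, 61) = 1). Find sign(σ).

Trace 47: π^k(47) = [47, 13, 1] for k=0..2.
21 cycles of lengths [3, 3, 3, 3, 3, 3, 3, 3, 3, 3, 3, 3, 3, 3, 3, 3, 3, 3, 3, 3, 1].
sign(π) = (−1)^{n − #cycles} = (−1)^{61−21} = (−1)^40 = +1.
The Jacobi symbol (47|61) = +1 (Zolotarev) agrees.

+1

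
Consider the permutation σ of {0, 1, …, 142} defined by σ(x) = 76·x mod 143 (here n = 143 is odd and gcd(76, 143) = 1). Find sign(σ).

+1

Trace 133: π^k(133) = [133, 98, 12, 54, 100, 21, 23] for k=0..6.
Cycle lengths of π_76 on ℤ/143ℤ: [12, 12, 12, 12, 12, 12, 12, 12, 12, 12, 12, 2, 2, 2, 2, 2, 1]; 17 cycles in total.
Σ(ℓ_i−1) = 143−17 = 126; sign = (−1)^126 = +1.
Zolotarev: (76|143) = +1, matching the cycle-count sign.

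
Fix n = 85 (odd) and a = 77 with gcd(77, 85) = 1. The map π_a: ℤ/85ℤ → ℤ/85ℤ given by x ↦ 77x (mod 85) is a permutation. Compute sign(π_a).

-1

Orbit of 42 under x↦77x: [42, 4, 53, 1, 77, 64, 83]… (length divides ord_85(77)).
12 cycles of lengths [8, 8, 8, 8, 8, 8, 8, 8, 8, 8, 4, 1].
With 12 cycles on 85 points, sign = (−1)^{85−12} = -1.
Check: (77/85) = -1 by Zolotarev.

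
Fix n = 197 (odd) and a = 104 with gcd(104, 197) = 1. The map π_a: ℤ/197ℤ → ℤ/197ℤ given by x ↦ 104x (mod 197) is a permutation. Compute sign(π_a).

Trace 114: π^k(114) = [114, 36, 1, 104, 178, 191, 164] for k=0..6.
Cycle lengths of π_104 on ℤ/197ℤ: [7, 7, 7, 7, 7, 7, 7, 7, 7, 7, 7, 7, 7, 7, 7, 7, 7, 7, 7, 7, 7, 7, 7, 7, 7, 7, 7, 7, 1]; 29 cycles in total.
sign(π) = (−1)^{n − #cycles} = (−1)^{197−29} = (−1)^168 = +1.
(104|197)_J = +1 (Zolotarev's lemma cross-check).

+1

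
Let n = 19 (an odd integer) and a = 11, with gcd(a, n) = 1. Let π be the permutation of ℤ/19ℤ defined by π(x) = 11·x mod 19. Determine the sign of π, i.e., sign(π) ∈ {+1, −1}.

+1

Trace 11: π^k(11) = [11, 7, 1] for k=0..2.
7 cycles of lengths [3, 3, 3, 3, 3, 3, 1].
n − c = 19 − 7 = 12; sign = (−1)^12 = +1.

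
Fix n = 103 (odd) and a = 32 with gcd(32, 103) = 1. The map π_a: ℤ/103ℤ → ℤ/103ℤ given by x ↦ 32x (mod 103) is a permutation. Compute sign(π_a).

+1

Trace 92: π^k(92) = [92, 60, 66, 52, 16, 100, 7] for k=0..6.
Decompose π into cycles: lengths [51, 51, 1] (3 cycles, including the fixed point 0).
Σ(ℓ_i−1) = 103−3 = 100; sign = (−1)^100 = +1.
Via Zolotarev, sign(π_{32}) = (32|103) = +1.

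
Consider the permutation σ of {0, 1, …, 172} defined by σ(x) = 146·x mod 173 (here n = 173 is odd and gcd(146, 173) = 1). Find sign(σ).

Trace 33: π^k(33) = [33, 147, 10, 76, 24, 44, 23] for k=0..6.
Decompose π into cycles: lengths [172, 1] (2 cycles, including the fixed point 0).
173 − 2 = 171 transpositions; sign(π) = (−1)^171 = -1.
Check: (146/173) = -1 by Zolotarev.

-1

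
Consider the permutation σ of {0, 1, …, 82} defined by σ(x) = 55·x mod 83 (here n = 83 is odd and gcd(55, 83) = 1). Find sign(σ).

Trace 69: π^k(69) = [69, 60, 63, 62, 7, 53, 10] for k=0..6.
2 cycles of lengths [82, 1].
Σ(ℓ_i−1) = 83−2 = 81; sign = (−1)^81 = -1.

-1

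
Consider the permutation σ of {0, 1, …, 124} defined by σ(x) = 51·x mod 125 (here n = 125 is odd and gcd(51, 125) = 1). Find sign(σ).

+1

Trace 1: π^k(1) = [1, 51, 101, 26, 76] for k=0..4.
π_51 has 45 disjoint cycles with lengths [5, 5, 5, 5, 5, 5, 5, 5, 5, 5, 5, 5, 5, 5, 5, 5, 5, 5, 5, 5, 1, 1, 1, 1, 1, 1, 1, 1, 1, 1, 1, 1, 1, 1, 1, 1, 1, 1, 1, 1, 1, 1, 1, 1, 1] on {0,…,124}.
Σ(ℓ_i−1) = 125−45 = 80; sign = (−1)^80 = +1.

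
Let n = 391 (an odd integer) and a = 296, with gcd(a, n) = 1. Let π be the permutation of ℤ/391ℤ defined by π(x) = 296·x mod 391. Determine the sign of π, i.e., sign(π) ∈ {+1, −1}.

Orbit of 186 under x↦296x: [186, 316, 87, 337, 47, 227, 331]… (length divides ord_391(296)).
Cycle type of π: 176×2 + 22 + 16 + 1; total 5 cycles.
5 cycles on 391: each ℓ→(−1)^(ℓ−1), product (−1)^386 = +1.

+1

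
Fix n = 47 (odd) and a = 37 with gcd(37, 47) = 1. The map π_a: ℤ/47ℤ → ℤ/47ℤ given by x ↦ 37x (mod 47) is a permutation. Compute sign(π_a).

Trace 8: π^k(8) = [8, 14, 1, 37, 6, 34, 36] for k=0..6.
Cycle type of π: 23×2 + 1; total 3 cycles.
With 3 cycles on 47 points, sign = (−1)^{47−3} = +1.

+1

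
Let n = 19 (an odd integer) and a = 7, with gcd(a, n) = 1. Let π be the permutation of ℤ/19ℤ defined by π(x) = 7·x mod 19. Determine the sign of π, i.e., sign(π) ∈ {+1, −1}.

Trace 7: π^k(7) = [7, 11, 1] for k=0..2.
Decompose π into cycles: lengths [3, 3, 3, 3, 3, 3, 1] (7 cycles, including the fixed point 0).
7 cycles on 19: each ℓ→(−1)^(ℓ−1), product (−1)^12 = +1.

+1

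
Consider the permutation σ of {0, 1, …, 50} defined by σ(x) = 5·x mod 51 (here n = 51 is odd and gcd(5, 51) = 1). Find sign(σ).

Trace 1: π^k(1) = [1, 5, 25, 23, 13, 14, 19] for k=0..6.
The orbit structure of x ↦ 5x mod 51: 5 orbits of sizes [16, 16, 16, 2, 1].
With 5 cycles on 51 points, sign = (−1)^{51−5} = +1.

+1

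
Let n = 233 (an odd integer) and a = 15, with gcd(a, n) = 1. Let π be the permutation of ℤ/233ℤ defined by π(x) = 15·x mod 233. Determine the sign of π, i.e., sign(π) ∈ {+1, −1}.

Trace 85: π^k(85) = [85, 110, 19, 52, 81, 50, 51] for k=0..6.
Cycle type of π: 116×2 + 1; total 3 cycles.
233 − 3 = 230 transpositions; sign(π) = (−1)^230 = +1.

+1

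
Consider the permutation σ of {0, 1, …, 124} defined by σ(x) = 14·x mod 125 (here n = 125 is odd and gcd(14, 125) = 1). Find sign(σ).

Trace 4: π^k(4) = [4, 56, 34, 101, 39, 46, 19] for k=0..6.
Cycle lengths of π_14 on ℤ/125ℤ: [50, 50, 10, 10, 2, 2, 1]; 7 cycles in total.
Σ(ℓ_i−1) = 125−7 = 118; sign = (−1)^118 = +1.
The Jacobi symbol (14|125) = +1 (Zolotarev) agrees.

+1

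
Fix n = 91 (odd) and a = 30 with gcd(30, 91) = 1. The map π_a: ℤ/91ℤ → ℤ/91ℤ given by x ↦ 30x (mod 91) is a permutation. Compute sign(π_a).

Start at x=81: 81 → 64 → 9 → 88 → 1 → 30 → 81 (one orbit).
Cycle lengths of π_30 on ℤ/91ℤ: [6, 6, 6, 6, 6, 6, 6, 6, 6, 6, 6, 6, 6, 6, 3, 3, 1]; 17 cycles in total.
Σ(ℓ_i−1) = 91−17 = 74; sign = (−1)^74 = +1.
(30|91)_J = +1 (Zolotarev's lemma cross-check).

+1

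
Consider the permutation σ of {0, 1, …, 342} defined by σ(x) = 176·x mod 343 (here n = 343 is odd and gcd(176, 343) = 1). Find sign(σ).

+1

Start at x=162: 162 → 43 → 22 → 99 → 274 → 204 → 232 → … (one orbit).
The orbit structure of x ↦ 176x mod 343: 19 orbits of sizes [49, 49, 49, 49, 49, 49, 7, 7, 7, 7, 7, 7, 1, 1, 1, 1, 1, 1, 1].
With 19 cycles on 343 points, sign = (−1)^{343−19} = +1.
Check: (176/343) = +1 by Zolotarev.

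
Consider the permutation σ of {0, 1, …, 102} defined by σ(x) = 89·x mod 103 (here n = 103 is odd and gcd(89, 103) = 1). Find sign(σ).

-1

Trace 39: π^k(39) = [39, 72, 22, 1, 89, 93, 37] for k=0..6.
π_89 has 4 disjoint cycles with lengths [34, 34, 34, 1] on {0,…,102}.
With 4 cycles on 103 points, sign = (−1)^{103−4} = -1.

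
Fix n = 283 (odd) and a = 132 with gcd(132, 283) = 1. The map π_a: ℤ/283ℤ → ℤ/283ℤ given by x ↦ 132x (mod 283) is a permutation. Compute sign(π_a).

-1

Trace 102: π^k(102) = [102, 163, 8, 207, 156, 216, 212] for k=0..6.
Cycle lengths of π_132 on ℤ/283ℤ: [94, 94, 94, 1]; 4 cycles in total.
283 − 4 = 279 transpositions; sign(π) = (−1)^279 = -1.
(132|283)_J = -1 (Zolotarev's lemma cross-check).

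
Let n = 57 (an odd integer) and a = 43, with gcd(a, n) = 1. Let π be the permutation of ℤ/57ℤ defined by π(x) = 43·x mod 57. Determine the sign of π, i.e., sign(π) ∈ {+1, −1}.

+1

Start at x=25: 25 → 49 → 55 → 28 → 7 → 16 → 4 → … (one orbit).
Decompose π into cycles: lengths [9, 9, 9, 9, 9, 9, 1, 1, 1] (9 cycles, including the fixed point 0).
sign(π) = (−1)^{n − #cycles} = (−1)^{57−9} = (−1)^48 = +1.
Check: (43/57) = +1 by Zolotarev.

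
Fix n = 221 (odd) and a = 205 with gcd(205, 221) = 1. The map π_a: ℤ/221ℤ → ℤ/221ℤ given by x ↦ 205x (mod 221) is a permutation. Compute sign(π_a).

Trace 35: π^k(35) = [35, 103, 120, 69, 1, 205] for k=0..5.
Cycle lengths of π_205 on ℤ/221ℤ: [6, 6, 6, 6, 6, 6, 6, 6, 6, 6, 6, 6, 6, 6, 6, 6, 6, 6, 6, 6, 6, 6, 6, 6, 6, 6, 6, 6, 6, 6, 6, 6, 6, 6, 1, 1, 1, 1, 1, 1, 1, 1, 1, 1, 1, 1, 1, 1, 1, 1, 1]; 51 cycles in total.
Σ(ℓ_i−1) = 221−51 = 170; sign = (−1)^170 = +1.
The Jacobi symbol (205|221) = +1 (Zolotarev) agrees.

+1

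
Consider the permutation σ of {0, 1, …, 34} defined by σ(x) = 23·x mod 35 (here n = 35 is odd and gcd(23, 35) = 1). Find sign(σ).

Trace 18: π^k(18) = [18, 29, 2, 11, 8, 9, 32] for k=0..6.
The orbit structure of x ↦ 23x mod 35: 6 orbits of sizes [12, 12, 4, 3, 3, 1].
35 − 6 = 29 transpositions; sign(π) = (−1)^29 = -1.
Check: (23/35) = -1 by Zolotarev.

-1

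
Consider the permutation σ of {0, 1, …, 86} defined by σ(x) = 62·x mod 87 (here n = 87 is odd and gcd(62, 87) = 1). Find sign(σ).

Trace 49: π^k(49) = [49, 80, 1, 62, 16, 35, 82] for k=0..6.
Decompose π into cycles: lengths [14, 14, 14, 14, 14, 14, 2, 1] (8 cycles, including the fixed point 0).
n − c = 87 − 8 = 79; sign = (−1)^79 = -1.
Via Zolotarev, sign(π_{62}) = (62|87) = -1.

-1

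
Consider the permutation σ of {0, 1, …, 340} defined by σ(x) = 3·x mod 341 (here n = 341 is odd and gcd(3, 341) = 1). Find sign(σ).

-1

Trace 81: π^k(81) = [81, 243, 47, 141, 82, 246, 56] for k=0..6.
The orbit structure of x ↦ 3x mod 341: 14 orbits of sizes [30, 30, 30, 30, 30, 30, 30, 30, 30, 30, 30, 5, 5, 1].
Σ(ℓ_i−1) = 341−14 = 327; sign = (−1)^327 = -1.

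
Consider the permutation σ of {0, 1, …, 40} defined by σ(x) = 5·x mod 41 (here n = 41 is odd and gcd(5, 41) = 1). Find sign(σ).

Orbit of 21 under x↦5x: [21, 23, 33, 1, 5, 25, 2]… (length divides ord_41(5)).
Decompose π into cycles: lengths [20, 20, 1] (3 cycles, including the fixed point 0).
sign(π) = (−1)^{n − #cycles} = (−1)^{41−3} = (−1)^38 = +1.
Via Zolotarev, sign(π_{5}) = (5|41) = +1.

+1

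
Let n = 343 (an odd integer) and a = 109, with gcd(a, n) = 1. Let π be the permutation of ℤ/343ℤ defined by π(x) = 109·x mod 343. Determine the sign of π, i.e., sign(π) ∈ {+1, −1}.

+1

Trace 275: π^k(275) = [275, 134, 200, 191, 239, 326, 205] for k=0..6.
Cycle type of π: 147×2 + 21×2 + 3×2 + 1; total 7 cycles.
With 7 cycles on 343 points, sign = (−1)^{343−7} = +1.
Via Zolotarev, sign(π_{109}) = (109|343) = +1.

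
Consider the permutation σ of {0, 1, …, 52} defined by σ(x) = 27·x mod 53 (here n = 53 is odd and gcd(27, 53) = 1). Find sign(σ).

-1

Start at x=17: 17 → 35 → 44 → 22 → 11 → 32 → 16 → … (one orbit).
The orbit structure of x ↦ 27x mod 53: 2 orbits of sizes [52, 1].
53 − 2 = 51 transpositions; sign(π) = (−1)^51 = -1.
(27|53)_J = -1 (Zolotarev's lemma cross-check).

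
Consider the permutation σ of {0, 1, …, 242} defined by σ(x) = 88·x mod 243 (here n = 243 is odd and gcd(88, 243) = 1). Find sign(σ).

+1

Orbit of 91 under x↦88x: [91, 232, 4, 109, 115, 157, 208]… (length divides ord_243(88)).
Cycle type of π: 81×2 + 27×2 + 9×2 + 3×2 + 1×3; total 11 cycles.
Σ(ℓ_i−1) = 243−11 = 232; sign = (−1)^232 = +1.
The Jacobi symbol (88|243) = +1 (Zolotarev) agrees.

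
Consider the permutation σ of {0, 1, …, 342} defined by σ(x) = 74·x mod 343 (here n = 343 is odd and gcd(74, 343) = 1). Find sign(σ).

+1

Trace 102: π^k(102) = [102, 2, 148, 319, 282, 288, 46] for k=0..6.
Cycle type of π: 147×2 + 21×2 + 3×2 + 1; total 7 cycles.
With 7 cycles on 343 points, sign = (−1)^{343−7} = +1.
Via Zolotarev, sign(π_{74}) = (74|343) = +1.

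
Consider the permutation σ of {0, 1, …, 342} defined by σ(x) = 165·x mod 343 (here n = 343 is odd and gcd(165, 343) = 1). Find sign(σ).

+1

Trace 226: π^k(226) = [226, 246, 116, 275, 99, 214, 324] for k=0..6.
Cycle lengths of π_165 on ℤ/343ℤ: [21, 21, 21, 21, 21, 21, 21, 21, 21, 21, 21, 21, 21, 21, 3, 3, 3, 3, 3, 3, 3, 3, 3, 3, 3, 3, 3, 3, 3, 3, 1]; 31 cycles in total.
31 cycles on 343: each ℓ→(−1)^(ℓ−1), product (−1)^312 = +1.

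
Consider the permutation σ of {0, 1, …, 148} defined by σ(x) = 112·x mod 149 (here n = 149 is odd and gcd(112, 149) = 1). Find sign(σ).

+1

Start at x=45: 45 → 123 → 68 → 17 → 116 → 29 → 119 → … (one orbit).
π_112 has 3 disjoint cycles with lengths [74, 74, 1] on {0,…,148}.
sign(π) = (−1)^{n − #cycles} = (−1)^{149−3} = (−1)^146 = +1.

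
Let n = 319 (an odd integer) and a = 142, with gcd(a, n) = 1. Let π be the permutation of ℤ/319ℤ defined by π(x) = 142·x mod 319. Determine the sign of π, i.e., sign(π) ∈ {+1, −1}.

Trace 43: π^k(43) = [43, 45, 10, 144, 32, 78, 230] for k=0..6.
π_142 has 17 disjoint cycles with lengths [28, 28, 28, 28, 28, 28, 28, 28, 28, 28, 28, 2, 2, 2, 2, 2, 1] on {0,…,318}.
17 cycles on 319: each ℓ→(−1)^(ℓ−1), product (−1)^302 = +1.
Via Zolotarev, sign(π_{142}) = (142|319) = +1.

+1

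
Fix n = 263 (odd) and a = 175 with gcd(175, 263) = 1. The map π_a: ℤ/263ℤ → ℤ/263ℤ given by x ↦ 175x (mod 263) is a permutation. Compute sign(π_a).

Start at x=53: 53 → 70 → 152 → 37 → 163 → 121 → 135 → … (one orbit).
Cycle lengths of π_175 on ℤ/263ℤ: [262, 1]; 2 cycles in total.
sign(π) = (−1)^{n − #cycles} = (−1)^{263−2} = (−1)^261 = -1.
The Jacobi symbol (175|263) = -1 (Zolotarev) agrees.

-1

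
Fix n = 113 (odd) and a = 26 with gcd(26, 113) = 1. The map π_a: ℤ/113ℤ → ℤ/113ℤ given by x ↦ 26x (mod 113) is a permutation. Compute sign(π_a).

Trace 60: π^k(60) = [60, 91, 106, 44, 14, 25, 85] for k=0..6.
The orbit structure of x ↦ 26x mod 113: 3 orbits of sizes [56, 56, 1].
With 3 cycles on 113 points, sign = (−1)^{113−3} = +1.
Via Zolotarev, sign(π_{26}) = (26|113) = +1.

+1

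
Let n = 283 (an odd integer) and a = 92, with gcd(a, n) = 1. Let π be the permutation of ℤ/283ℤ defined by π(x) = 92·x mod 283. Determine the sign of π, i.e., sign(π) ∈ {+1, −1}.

+1

Trace 218: π^k(218) = [218, 246, 275, 113, 208, 175, 252] for k=0..6.
π_92 has 3 disjoint cycles with lengths [141, 141, 1] on {0,…,282}.
n − c = 283 − 3 = 280; sign = (−1)^280 = +1.
Zolotarev: (92|283) = +1, matching the cycle-count sign.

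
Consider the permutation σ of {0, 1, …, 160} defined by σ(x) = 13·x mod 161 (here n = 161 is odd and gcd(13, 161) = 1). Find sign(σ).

Orbit of 6 under x↦13x: [6, 78, 48, 141, 62, 1, 13]… (length divides ord_161(13)).
Cycle lengths of π_13 on ℤ/161ℤ: [22, 22, 22, 22, 22, 22, 11, 11, 2, 2, 2, 1]; 12 cycles in total.
Σ(ℓ_i−1) = 161−12 = 149; sign = (−1)^149 = -1.

-1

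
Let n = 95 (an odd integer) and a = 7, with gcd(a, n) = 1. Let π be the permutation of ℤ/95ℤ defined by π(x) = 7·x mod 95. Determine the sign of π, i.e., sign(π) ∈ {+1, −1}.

Start at x=26: 26 → 87 → 39 → 83 → 11 → 77 → 64 → … (one orbit).
Cycle type of π: 12×6 + 4 + 3×6 + 1; total 14 cycles.
n − c = 95 − 14 = 81; sign = (−1)^81 = -1.
(7|95)_J = -1 (Zolotarev's lemma cross-check).

-1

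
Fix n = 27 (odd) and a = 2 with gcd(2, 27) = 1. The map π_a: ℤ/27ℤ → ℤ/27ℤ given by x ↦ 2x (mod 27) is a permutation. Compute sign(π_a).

Orbit of 20 under x↦2x: [20, 13, 26, 25, 23, 19, 11]… (length divides ord_27(2)).
The orbit structure of x ↦ 2x mod 27: 4 orbits of sizes [18, 6, 2, 1].
sign(π) = (−1)^{n − #cycles} = (−1)^{27−4} = (−1)^23 = -1.
Via Zolotarev, sign(π_{2}) = (2|27) = -1.

-1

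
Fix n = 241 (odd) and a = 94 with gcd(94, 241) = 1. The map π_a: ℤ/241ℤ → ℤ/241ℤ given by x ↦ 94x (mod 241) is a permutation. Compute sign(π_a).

Trace 54: π^k(54) = [54, 15, 205, 231, 24, 87, 225] for k=0..6.
Cycle lengths of π_94 on ℤ/241ℤ: [15, 15, 15, 15, 15, 15, 15, 15, 15, 15, 15, 15, 15, 15, 15, 15, 1]; 17 cycles in total.
sign(π) = (−1)^{n − #cycles} = (−1)^{241−17} = (−1)^224 = +1.

+1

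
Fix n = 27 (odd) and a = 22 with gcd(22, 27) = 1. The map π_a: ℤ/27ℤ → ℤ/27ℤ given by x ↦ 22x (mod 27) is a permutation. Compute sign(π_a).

Orbit of 4 under x↦22x: [4, 7, 19, 13, 16, 1, 22]… (length divides ord_27(22)).
Decompose π into cycles: lengths [9, 9, 3, 3, 1, 1, 1] (7 cycles, including the fixed point 0).
Σ(ℓ_i−1) = 27−7 = 20; sign = (−1)^20 = +1.
Check: (22/27) = +1 by Zolotarev.

+1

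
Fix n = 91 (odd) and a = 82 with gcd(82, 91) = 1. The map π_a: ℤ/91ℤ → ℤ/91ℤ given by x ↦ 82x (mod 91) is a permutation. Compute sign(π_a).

Start at x=10: 10 → 1 → 82 → 81 → 90 → 9 → 10 (one orbit).
Cycle lengths of π_82 on ℤ/91ℤ: [6, 6, 6, 6, 6, 6, 6, 6, 6, 6, 6, 6, 6, 6, 6, 1]; 16 cycles in total.
With 16 cycles on 91 points, sign = (−1)^{91−16} = -1.
(82|91)_J = -1 (Zolotarev's lemma cross-check).

-1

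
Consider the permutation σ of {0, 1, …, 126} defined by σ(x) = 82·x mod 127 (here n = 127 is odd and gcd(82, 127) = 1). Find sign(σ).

Start at x=38: 38 → 68 → 115 → 32 → 84 → 30 → 47 → … (one orbit).
Decompose π into cycles: lengths [63, 63, 1] (3 cycles, including the fixed point 0).
With 3 cycles on 127 points, sign = (−1)^{127−3} = +1.
Check: (82/127) = +1 by Zolotarev.

+1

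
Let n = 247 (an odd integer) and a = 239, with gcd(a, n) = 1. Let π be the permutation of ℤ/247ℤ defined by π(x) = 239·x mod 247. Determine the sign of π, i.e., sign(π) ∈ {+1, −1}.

-1

Start at x=77: 77 → 125 → 235 → 96 → 220 → 216 → 1 → … (one orbit).
π_239 has 28 disjoint cycles with lengths [12, 12, 12, 12, 12, 12, 12, 12, 12, 12, 12, 12, 12, 12, 12, 12, 12, 12, 4, 4, 4, 3, 3, 3, 3, 3, 3, 1] on {0,…,246}.
n − c = 247 − 28 = 219; sign = (−1)^219 = -1.
Via Zolotarev, sign(π_{239}) = (239|247) = -1.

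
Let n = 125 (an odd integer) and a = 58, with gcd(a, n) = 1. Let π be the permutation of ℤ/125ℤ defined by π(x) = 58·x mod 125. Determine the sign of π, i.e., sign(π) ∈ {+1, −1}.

Trace 1: π^k(1) = [1, 58, 114, 112, 121, 18, 44] for k=0..6.
Decompose π into cycles: lengths [100, 20, 4, 1] (4 cycles, including the fixed point 0).
With 4 cycles on 125 points, sign = (−1)^{125−4} = -1.

-1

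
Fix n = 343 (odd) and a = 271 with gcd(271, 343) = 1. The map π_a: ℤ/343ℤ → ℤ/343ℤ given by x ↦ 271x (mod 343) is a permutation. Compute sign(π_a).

-1

Trace 20: π^k(20) = [20, 275, 94, 92, 236, 158, 286] for k=0..6.
Cycle lengths of π_271 on ℤ/343ℤ: [294, 42, 6, 1]; 4 cycles in total.
Σ(ℓ_i−1) = 343−4 = 339; sign = (−1)^339 = -1.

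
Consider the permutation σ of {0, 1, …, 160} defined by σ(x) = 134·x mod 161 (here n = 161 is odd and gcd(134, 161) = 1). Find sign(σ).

-1

Trace 71: π^k(71) = [71, 15, 78, 148, 29, 22, 50] for k=0..6.
Decompose π into cycles: lengths [22, 22, 22, 22, 22, 22, 22, 1, 1, 1, 1, 1, 1, 1] (14 cycles, including the fixed point 0).
With 14 cycles on 161 points, sign = (−1)^{161−14} = -1.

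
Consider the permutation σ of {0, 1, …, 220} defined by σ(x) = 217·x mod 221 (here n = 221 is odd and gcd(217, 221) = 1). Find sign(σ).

Start at x=183: 183 → 152 → 55 → 1 → 217 → 16 → 157 → … (one orbit).
Cycle lengths of π_217 on ℤ/221ℤ: [12, 12, 12, 12, 12, 12, 12, 12, 12, 12, 12, 12, 12, 12, 12, 12, 4, 4, 4, 4, 3, 3, 3, 3, 1]; 25 cycles in total.
25 cycles on 221: each ℓ→(−1)^(ℓ−1), product (−1)^196 = +1.
Check: (217/221) = +1 by Zolotarev.

+1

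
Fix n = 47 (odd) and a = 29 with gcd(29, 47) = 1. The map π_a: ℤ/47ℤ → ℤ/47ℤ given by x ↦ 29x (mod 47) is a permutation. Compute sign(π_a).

Orbit of 22 under x↦29x: [22, 27, 31, 6, 33, 17, 23]… (length divides ord_47(29)).
The orbit structure of x ↦ 29x mod 47: 2 orbits of sizes [46, 1].
47 − 2 = 45 transpositions; sign(π) = (−1)^45 = -1.
The Jacobi symbol (29|47) = -1 (Zolotarev) agrees.

-1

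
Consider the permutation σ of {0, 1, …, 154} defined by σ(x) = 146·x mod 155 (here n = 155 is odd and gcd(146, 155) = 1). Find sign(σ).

-1

Start at x=116: 116 → 41 → 96 → 66 → 26 → 76 → 91 → … (one orbit).
The orbit structure of x ↦ 146x mod 155: 10 orbits of sizes [30, 30, 30, 30, 30, 1, 1, 1, 1, 1].
With 10 cycles on 155 points, sign = (−1)^{155−10} = -1.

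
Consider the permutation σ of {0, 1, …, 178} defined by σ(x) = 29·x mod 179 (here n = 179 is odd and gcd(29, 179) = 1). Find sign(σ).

+1

Trace 129: π^k(129) = [129, 161, 15, 77, 85, 138, 64] for k=0..6.
Cycle type of π: 89×2 + 1; total 3 cycles.
n − c = 179 − 3 = 176; sign = (−1)^176 = +1.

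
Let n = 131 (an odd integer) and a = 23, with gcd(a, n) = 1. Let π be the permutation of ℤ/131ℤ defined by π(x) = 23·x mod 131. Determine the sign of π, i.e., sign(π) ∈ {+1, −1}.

-1

Trace 50: π^k(50) = [50, 102, 119, 117, 71, 61, 93] for k=0..6.
π_23 has 2 disjoint cycles with lengths [130, 1] on {0,…,130}.
2 cycles on 131: each ℓ→(−1)^(ℓ−1), product (−1)^129 = -1.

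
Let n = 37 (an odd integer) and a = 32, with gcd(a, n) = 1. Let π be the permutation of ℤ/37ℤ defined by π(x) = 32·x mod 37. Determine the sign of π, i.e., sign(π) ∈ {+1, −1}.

Trace 6: π^k(6) = [6, 7, 2, 27, 13, 9, 29] for k=0..6.
π_32 has 2 disjoint cycles with lengths [36, 1] on {0,…,36}.
Σ(ℓ_i−1) = 37−2 = 35; sign = (−1)^35 = -1.
(32|37)_J = -1 (Zolotarev's lemma cross-check).

-1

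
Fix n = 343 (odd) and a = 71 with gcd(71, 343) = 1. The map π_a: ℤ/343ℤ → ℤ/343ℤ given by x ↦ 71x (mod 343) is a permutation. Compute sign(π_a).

+1

Orbit of 134 under x↦71x: [134, 253, 127, 99, 169, 337, 260]… (length divides ord_343(71)).
Cycle lengths of π_71 on ℤ/343ℤ: [49, 49, 49, 49, 49, 49, 7, 7, 7, 7, 7, 7, 1, 1, 1, 1, 1, 1, 1]; 19 cycles in total.
343 − 19 = 324 transpositions; sign(π) = (−1)^324 = +1.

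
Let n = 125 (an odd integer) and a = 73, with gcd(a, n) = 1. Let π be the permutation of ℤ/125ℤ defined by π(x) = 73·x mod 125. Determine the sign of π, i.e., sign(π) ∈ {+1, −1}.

-1

Orbit of 41 under x↦73x: [41, 118, 114, 72, 6, 63, 99]… (length divides ord_125(73)).
π_73 has 4 disjoint cycles with lengths [100, 20, 4, 1] on {0,…,124}.
With 4 cycles on 125 points, sign = (−1)^{125−4} = -1.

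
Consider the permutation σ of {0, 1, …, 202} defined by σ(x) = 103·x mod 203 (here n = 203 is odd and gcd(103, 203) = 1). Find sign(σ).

Start at x=16: 16 → 24 → 36 → 54 → 81 → 20 → 30 → … (one orbit).
Cycle type of π: 42×4 + 7×4 + 6 + 1; total 10 cycles.
203 − 10 = 193 transpositions; sign(π) = (−1)^193 = -1.
The Jacobi symbol (103|203) = -1 (Zolotarev) agrees.

-1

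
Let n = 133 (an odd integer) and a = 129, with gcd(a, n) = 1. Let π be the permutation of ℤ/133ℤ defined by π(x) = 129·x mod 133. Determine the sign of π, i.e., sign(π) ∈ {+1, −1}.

+1

Orbit of 108 under x↦129x: [108, 100, 132, 4, 117, 64, 10]… (length divides ord_133(129)).
The orbit structure of x ↦ 129x mod 133: 9 orbits of sizes [18, 18, 18, 18, 18, 18, 18, 6, 1].
sign(π) = (−1)^{n − #cycles} = (−1)^{133−9} = (−1)^124 = +1.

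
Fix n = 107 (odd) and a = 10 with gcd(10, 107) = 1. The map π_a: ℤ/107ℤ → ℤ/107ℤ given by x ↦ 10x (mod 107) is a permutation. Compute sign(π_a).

Orbit of 23 under x↦10x: [23, 16, 53, 102, 57, 35, 29]… (length divides ord_107(10)).
Cycle type of π: 53×2 + 1; total 3 cycles.
With 3 cycles on 107 points, sign = (−1)^{107−3} = +1.
Zolotarev: (10|107) = +1, matching the cycle-count sign.

+1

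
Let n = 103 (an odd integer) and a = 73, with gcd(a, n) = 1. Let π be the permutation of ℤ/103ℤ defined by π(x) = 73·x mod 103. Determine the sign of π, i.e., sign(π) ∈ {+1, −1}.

-1

Orbit of 73 under x↦73x: [73, 76, 89, 8, 69, 93, 94]… (length divides ord_103(73)).
4 cycles of lengths [34, 34, 34, 1].
n − c = 103 − 4 = 99; sign = (−1)^99 = -1.
Check: (73/103) = -1 by Zolotarev.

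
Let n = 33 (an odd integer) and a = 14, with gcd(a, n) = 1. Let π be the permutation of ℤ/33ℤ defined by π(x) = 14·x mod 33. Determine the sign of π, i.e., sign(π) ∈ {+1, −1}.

Orbit of 4 under x↦14x: [4, 23, 25, 20, 16, 26, 1]… (length divides ord_33(14)).
Cycle lengths of π_14 on ℤ/33ℤ: [10, 10, 5, 5, 2, 1]; 6 cycles in total.
With 6 cycles on 33 points, sign = (−1)^{33−6} = -1.
Zolotarev: (14|33) = -1, matching the cycle-count sign.

-1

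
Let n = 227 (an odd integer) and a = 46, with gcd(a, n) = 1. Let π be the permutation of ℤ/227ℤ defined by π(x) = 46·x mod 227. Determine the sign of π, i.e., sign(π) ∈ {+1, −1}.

Orbit of 43 under x↦46x: [43, 162, 188, 22, 104, 17, 101]… (length divides ord_227(46)).
Decompose π into cycles: lengths [226, 1] (2 cycles, including the fixed point 0).
Σ(ℓ_i−1) = 227−2 = 225; sign = (−1)^225 = -1.

-1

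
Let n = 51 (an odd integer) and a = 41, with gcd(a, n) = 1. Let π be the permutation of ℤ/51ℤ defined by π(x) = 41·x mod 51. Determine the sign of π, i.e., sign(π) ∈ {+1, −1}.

+1

Trace 16: π^k(16) = [16, 44, 19, 14, 13, 23, 25] for k=0..6.
π_41 has 5 disjoint cycles with lengths [16, 16, 16, 2, 1] on {0,…,50}.
n − c = 51 − 5 = 46; sign = (−1)^46 = +1.
Check: (41/51) = +1 by Zolotarev.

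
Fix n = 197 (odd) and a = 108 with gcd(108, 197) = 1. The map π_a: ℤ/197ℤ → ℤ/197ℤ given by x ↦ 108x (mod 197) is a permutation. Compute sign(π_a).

-1

Start at x=46: 46 → 43 → 113 → 187 → 102 → 181 → 45 → … (one orbit).
The orbit structure of x ↦ 108x mod 197: 2 orbits of sizes [196, 1].
Σ(ℓ_i−1) = 197−2 = 195; sign = (−1)^195 = -1.
(108|197)_J = -1 (Zolotarev's lemma cross-check).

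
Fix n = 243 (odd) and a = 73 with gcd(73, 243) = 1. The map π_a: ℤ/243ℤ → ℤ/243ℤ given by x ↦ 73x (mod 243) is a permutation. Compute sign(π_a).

Start at x=217: 217 → 46 → 199 → 190 → 19 → 172 → 163 → … (one orbit).
The orbit structure of x ↦ 73x mod 243: 27 orbits of sizes [27, 27, 27, 27, 27, 27, 9, 9, 9, 9, 9, 9, 3, 3, 3, 3, 3, 3, 1, 1, 1, 1, 1, 1, 1, 1, 1].
Σ(ℓ_i−1) = 243−27 = 216; sign = (−1)^216 = +1.
The Jacobi symbol (73|243) = +1 (Zolotarev) agrees.

+1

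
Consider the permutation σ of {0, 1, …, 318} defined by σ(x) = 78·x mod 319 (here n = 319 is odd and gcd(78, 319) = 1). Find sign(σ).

+1

Start at x=23: 23 → 199 → 210 → 111 → 45 → 1 → 78 → 23 (one orbit).
Decompose π into cycles: lengths [7, 7, 7, 7, 7, 7, 7, 7, 7, 7, 7, 7, 7, 7, 7, 7, 7, 7, 7, 7, 7, 7, 7, 7, 7, 7, 7, 7, 7, 7, 7, 7, 7, 7, 7, 7, 7, 7, 7, 7, 7, 7, 7, 7, 1, 1, 1, 1, 1, 1, 1, 1, 1, 1, 1] (55 cycles, including the fixed point 0).
n − c = 319 − 55 = 264; sign = (−1)^264 = +1.
(78|319)_J = +1 (Zolotarev's lemma cross-check).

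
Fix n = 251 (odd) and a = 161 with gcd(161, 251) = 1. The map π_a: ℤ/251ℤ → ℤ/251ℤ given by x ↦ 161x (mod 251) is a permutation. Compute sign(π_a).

+1

Orbit of 84 under x↦161x: [84, 221, 190, 219, 119, 83, 60]… (length divides ord_251(161)).
The orbit structure of x ↦ 161x mod 251: 3 orbits of sizes [125, 125, 1].
251 − 3 = 248 transpositions; sign(π) = (−1)^248 = +1.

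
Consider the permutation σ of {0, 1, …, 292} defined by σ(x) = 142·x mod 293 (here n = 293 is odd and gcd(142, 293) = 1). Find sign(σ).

Trace 108: π^k(108) = [108, 100, 136, 267, 117, 206, 245] for k=0..6.
The orbit structure of x ↦ 142x mod 293: 2 orbits of sizes [292, 1].
293 − 2 = 291 transpositions; sign(π) = (−1)^291 = -1.

-1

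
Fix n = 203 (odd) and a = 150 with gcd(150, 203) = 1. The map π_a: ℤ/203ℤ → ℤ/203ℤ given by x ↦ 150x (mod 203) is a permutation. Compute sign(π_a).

-1

Trace 122: π^k(122) = [122, 30, 34, 25, 96, 190, 80] for k=0..6.
Cycle lengths of π_150 on ℤ/203ℤ: [42, 42, 42, 42, 14, 14, 6, 1]; 8 cycles in total.
With 8 cycles on 203 points, sign = (−1)^{203−8} = -1.
Check: (150/203) = -1 by Zolotarev.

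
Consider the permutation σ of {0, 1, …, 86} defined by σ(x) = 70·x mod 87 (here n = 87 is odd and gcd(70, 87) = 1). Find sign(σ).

Trace 46: π^k(46) = [46, 1, 70, 28] for k=0..3.
Cycle type of π: 4×21 + 1×3; total 24 cycles.
Σ(ℓ_i−1) = 87−24 = 63; sign = (−1)^63 = -1.

-1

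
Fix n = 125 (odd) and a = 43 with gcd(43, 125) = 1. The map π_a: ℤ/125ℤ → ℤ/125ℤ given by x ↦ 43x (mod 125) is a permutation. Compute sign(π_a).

Orbit of 26 under x↦43x: [26, 118, 74, 57, 76, 18, 24]… (length divides ord_125(43)).
12 cycles of lengths [20, 20, 20, 20, 20, 4, 4, 4, 4, 4, 4, 1].
125 − 12 = 113 transpositions; sign(π) = (−1)^113 = -1.

-1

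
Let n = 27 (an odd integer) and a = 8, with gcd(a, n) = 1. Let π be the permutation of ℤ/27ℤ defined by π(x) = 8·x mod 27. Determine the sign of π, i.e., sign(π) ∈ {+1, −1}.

-1

Start at x=19: 19 → 17 → 1 → 8 → 10 → 26 → 19 (one orbit).
Decompose π into cycles: lengths [6, 6, 6, 2, 2, 2, 2, 1] (8 cycles, including the fixed point 0).
n − c = 27 − 8 = 19; sign = (−1)^19 = -1.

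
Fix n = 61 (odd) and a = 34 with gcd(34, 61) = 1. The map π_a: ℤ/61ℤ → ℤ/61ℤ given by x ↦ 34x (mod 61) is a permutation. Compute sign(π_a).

+1

Trace 1: π^k(1) = [1, 34, 58, 20, 9] for k=0..4.
The orbit structure of x ↦ 34x mod 61: 13 orbits of sizes [5, 5, 5, 5, 5, 5, 5, 5, 5, 5, 5, 5, 1].
sign(π) = (−1)^{n − #cycles} = (−1)^{61−13} = (−1)^48 = +1.
Zolotarev: (34|61) = +1, matching the cycle-count sign.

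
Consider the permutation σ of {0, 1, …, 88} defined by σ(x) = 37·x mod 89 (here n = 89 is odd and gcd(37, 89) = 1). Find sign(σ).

Trace 55: π^k(55) = [55, 77, 1, 37, 34, 12, 88] for k=0..6.
12 cycles of lengths [8, 8, 8, 8, 8, 8, 8, 8, 8, 8, 8, 1].
12 cycles on 89: each ℓ→(−1)^(ℓ−1), product (−1)^77 = -1.

-1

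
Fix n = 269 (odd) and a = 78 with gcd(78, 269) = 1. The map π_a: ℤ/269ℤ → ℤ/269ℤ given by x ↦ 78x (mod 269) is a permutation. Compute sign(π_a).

+1

Trace 105: π^k(105) = [105, 120, 214, 14, 16, 172, 235] for k=0..6.
Cycle type of π: 67×4 + 1; total 5 cycles.
Σ(ℓ_i−1) = 269−5 = 264; sign = (−1)^264 = +1.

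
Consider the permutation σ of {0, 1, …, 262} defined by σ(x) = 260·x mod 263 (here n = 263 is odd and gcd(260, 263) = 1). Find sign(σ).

-1

Orbit of 17 under x↦260x: [17, 212, 153, 67, 62, 77, 32]… (length divides ord_263(260)).
Cycle type of π: 262 + 1; total 2 cycles.
With 2 cycles on 263 points, sign = (−1)^{263−2} = -1.
Zolotarev: (260|263) = -1, matching the cycle-count sign.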